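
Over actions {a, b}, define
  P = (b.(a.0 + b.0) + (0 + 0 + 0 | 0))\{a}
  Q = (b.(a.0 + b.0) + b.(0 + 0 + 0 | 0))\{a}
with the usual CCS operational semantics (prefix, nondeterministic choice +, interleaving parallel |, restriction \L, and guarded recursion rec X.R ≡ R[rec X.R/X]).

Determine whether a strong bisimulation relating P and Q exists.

NO

Reachable graph of P (3 states):
  p0 = (b.(a.0 + b.0) + (0 + 0 + 0 | 0))\{a} | ··b··> p1
  p1 = (a.0 + b.0)\{a} | ··b··> p2
  p2 = 0\{a} | stopped
Reachable graph of Q (4 states):
  q0 = (b.(a.0 + b.0) + b.(0 + 0 + 0 | 0))\{a} | ··b··> q1, ··b··> q2
  q1 = (0 + 0 + 0 | 0)\{a} | stopped
  q2 = (a.0 + b.0)\{a} | ··b··> q3
  q3 = 0\{a} | stopped
Partition-refinement fixed point:
  B0 = {p0}
  B1 = {p1, q2}
  B2 = {p2, q1, q3}
  B3 = {q0}
p0 ∈ B0, q0 ∈ B3 → different blocks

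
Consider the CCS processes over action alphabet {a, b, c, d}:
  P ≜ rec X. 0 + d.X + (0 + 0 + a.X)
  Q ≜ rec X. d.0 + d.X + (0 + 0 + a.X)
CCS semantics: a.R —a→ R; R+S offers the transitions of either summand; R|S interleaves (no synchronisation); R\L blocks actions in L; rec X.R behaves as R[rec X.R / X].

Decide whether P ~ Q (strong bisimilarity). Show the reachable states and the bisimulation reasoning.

NO

P's transition system — 1 states:
  u0 = rec X. 0 + d.X + (0 + 0 + a.X) ⊢ -a-> u0, -d-> u0
Q's transition system — 2 states:
  v0 = rec X. d.0 + d.X + (0 + 0 + a.X) ⊢ -a-> v0, -d-> v0, -d-> v1
  v1 = 0 ⊢ ·
Partition-refinement fixed point:
  B0 = {u0}
  B1 = {v0}
  B2 = {v1}
u0 ∈ B0, v0 ∈ B1 → different blocks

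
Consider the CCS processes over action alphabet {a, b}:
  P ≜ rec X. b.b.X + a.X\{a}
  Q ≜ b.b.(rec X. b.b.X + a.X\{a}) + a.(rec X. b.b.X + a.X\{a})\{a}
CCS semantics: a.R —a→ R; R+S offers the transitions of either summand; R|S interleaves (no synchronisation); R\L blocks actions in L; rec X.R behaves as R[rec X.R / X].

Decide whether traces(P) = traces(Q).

P's transition system — 4 states:
  s0 = rec X. b.b.X + a.X\{a} | ··a··> s1, ··b··> s2
  s1 = (rec X. b.b.X + a.X\{a})\{a} | ··b··> s3
  s2 = b.(rec X. b.b.X + a.X\{a}) | ··b··> s0
  s3 = (b.(rec X. b.b.X + a.X\{a}))\{a} | ··b··> s1
Q's transition system — 5 states:
  t0 = b.b.(rec X. b.b.X + a.X\{a}) + a.(rec X. b.b.X + a.X\{a})\{a} | ··a··> t1, ··b··> t2
  t1 = (rec X. b.b.X + a.X\{a})\{a} | ··b··> t3
  t2 = b.(rec X. b.b.X + a.X\{a}) | ··b··> t4
  t3 = (b.(rec X. b.b.X + a.X\{a}))\{a} | ··b··> t1
  t4 = rec X. b.b.X + a.X\{a} | ··a··> t1, ··b··> t2
Partition-refinement fixed point:
  B0 = {s0, t0, t4}
  B1 = {s1, s3, t1, t3}
  B2 = {s2, t2}
s0 ∈ B0, t0 ∈ B0 → same block
Bisimilar ⇒ trace-equivalent.

traces(P) = traces(Q)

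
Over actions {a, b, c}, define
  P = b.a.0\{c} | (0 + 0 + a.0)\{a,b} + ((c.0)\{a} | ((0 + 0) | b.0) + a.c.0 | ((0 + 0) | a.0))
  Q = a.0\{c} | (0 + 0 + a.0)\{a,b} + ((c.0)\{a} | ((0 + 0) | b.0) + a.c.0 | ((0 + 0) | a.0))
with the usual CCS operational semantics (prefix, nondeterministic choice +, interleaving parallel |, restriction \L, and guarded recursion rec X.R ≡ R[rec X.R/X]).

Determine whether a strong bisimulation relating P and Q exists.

NO

P's transition system — 11 states:
  u0 = b.a.0\{c} | (0 + 0 + a.0)\{a,b} + ((c.0)\{a} | ((0 + 0) | b.0) + a.c.0 | ((0 + 0) | a.0)) ⊢ ··a··> u1, ··a··> u2, ··b··> u3, ··b··> u4, ··c··> u5
  u1 = a.c.0 | ((0 + 0) | 0) ⊢ ··a··> u6
  u2 = c.0 | ((0 + 0) | a.0) ⊢ ··a··> u6, ··c··> u7
  u3 = (c.0)\{a} | ((0 + 0) | 0) ⊢ ··c··> u8
  u4 = a.0\{c} | (0 + 0 + a.0)\{a,b} ⊢ ··a··> u9
  u5 = 0\{a} | ((0 + 0) | b.0) ⊢ ··b··> u8
  u6 = c.0 | ((0 + 0) | 0) ⊢ ··c··> u10
  u7 = 0 | ((0 + 0) | a.0) ⊢ ··a··> u10
  u8 = 0\{a} | ((0 + 0) | 0) ⊢ ∅
  u9 = 0\{c} | (0 + 0 + a.0)\{a,b} ⊢ ∅
  u10 = 0 | ((0 + 0) | 0) ⊢ ∅
Q's transition system — 10 states:
  v0 = a.0\{c} | (0 + 0 + a.0)\{a,b} + ((c.0)\{a} | ((0 + 0) | b.0) + a.c.0 | ((0 + 0) | a.0)) ⊢ ··a··> v1, ··a··> v2, ··a··> v3, ··b··> v4, ··c··> v5
  v1 = 0\{c} | (0 + 0 + a.0)\{a,b} ⊢ ∅
  v2 = a.c.0 | ((0 + 0) | 0) ⊢ ··a··> v6
  v3 = c.0 | ((0 + 0) | a.0) ⊢ ··a··> v6, ··c··> v7
  v4 = (c.0)\{a} | ((0 + 0) | 0) ⊢ ··c··> v8
  v5 = 0\{a} | ((0 + 0) | b.0) ⊢ ··b··> v8
  v6 = c.0 | ((0 + 0) | 0) ⊢ ··c··> v9
  v7 = 0 | ((0 + 0) | a.0) ⊢ ··a··> v9
  v8 = 0\{a} | ((0 + 0) | 0) ⊢ ∅
  v9 = 0 | ((0 + 0) | 0) ⊢ ∅
Partition-refinement fixed point:
  B0 = {u0}
  B1 = {u3, u6, v4, v6}
  B2 = {u10, u8, u9, v1, v8, v9}
  B3 = {u4, u7, v7}
  B4 = {u2, v3}
  B5 = {u5, v5}
  B6 = {u1, v2}
  B7 = {v0}
u0 ∈ B0, v0 ∈ B7 → different blocks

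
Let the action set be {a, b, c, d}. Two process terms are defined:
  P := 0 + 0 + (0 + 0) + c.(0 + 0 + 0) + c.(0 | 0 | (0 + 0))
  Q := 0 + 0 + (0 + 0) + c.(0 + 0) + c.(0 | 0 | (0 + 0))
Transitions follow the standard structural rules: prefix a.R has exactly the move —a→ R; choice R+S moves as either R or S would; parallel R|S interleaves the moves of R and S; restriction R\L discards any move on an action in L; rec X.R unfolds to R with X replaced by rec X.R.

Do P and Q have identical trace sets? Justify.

LTS(P): 3 reachable states
  p0 = 0 + 0 + (0 + 0) + c.(0 + 0 + 0) + c.(0 | 0 | (0 + 0)) | --c--▸ p1, --c--▸ p2
  p1 = 0 + 0 + 0 | deadlocked
  p2 = 0 | 0 | (0 + 0) | deadlocked
LTS(Q): 3 reachable states
  q0 = 0 + 0 + (0 + 0) + c.(0 + 0) + c.(0 | 0 | (0 + 0)) | --c--▸ q1, --c--▸ q2
  q1 = 0 + 0 | deadlocked
  q2 = 0 | 0 | (0 + 0) | deadlocked
Bisimilarity quotient blocks:
  B0 = {p0, q0}
  B1 = {p1, p2, q1, q2}
p0 ∈ B0, q0 ∈ B0 → same block
Bisimilar ⇒ trace-equivalent.

YES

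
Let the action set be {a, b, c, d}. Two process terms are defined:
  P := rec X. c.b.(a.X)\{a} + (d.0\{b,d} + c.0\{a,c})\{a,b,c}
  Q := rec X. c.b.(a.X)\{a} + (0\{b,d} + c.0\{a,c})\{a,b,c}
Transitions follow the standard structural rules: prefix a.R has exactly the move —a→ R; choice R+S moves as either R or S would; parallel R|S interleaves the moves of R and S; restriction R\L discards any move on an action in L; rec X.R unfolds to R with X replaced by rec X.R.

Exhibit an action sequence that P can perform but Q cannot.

d

Reachable graph of P (4 states):
  m0 = rec X. c.b.(a.X)\{a} + (d.0\{b,d} + c.0\{a,c})\{a,b,c} has moves —c→ m1, —d→ m2
  m1 = b.(a.(rec X. c.b.(a.X)\{a} + (d.0\{b,d} + c.0\{a,c})\{a,b,c}))\{a} has moves —b→ m3
  m2 = 0\{b,d}\{a,b,c} has moves stopped
  m3 = (a.(rec X. c.b.(a.X)\{a} + (d.0\{b,d} + c.0\{a,c})\{a,b,c}))\{a} has moves stopped
Reachable graph of Q (3 states):
  n0 = rec X. c.b.(a.X)\{a} + (0\{b,d} + c.0\{a,c})\{a,b,c} has moves —c→ n1
  n1 = b.(a.(rec X. c.b.(a.X)\{a} + (0\{b,d} + c.0\{a,c})\{a,b,c}))\{a} has moves —b→ n2
  n2 = (a.(rec X. c.b.(a.X)\{a} + (0\{b,d} + c.0\{a,c})\{a,b,c}))\{a} has moves stopped
Executing d from P (initial set {m0}):
  [1] d ⇒ {m2}
  P completes σ.
Executing d from Q (initial set {n0}):
  [1] d ⇒ no successor for Q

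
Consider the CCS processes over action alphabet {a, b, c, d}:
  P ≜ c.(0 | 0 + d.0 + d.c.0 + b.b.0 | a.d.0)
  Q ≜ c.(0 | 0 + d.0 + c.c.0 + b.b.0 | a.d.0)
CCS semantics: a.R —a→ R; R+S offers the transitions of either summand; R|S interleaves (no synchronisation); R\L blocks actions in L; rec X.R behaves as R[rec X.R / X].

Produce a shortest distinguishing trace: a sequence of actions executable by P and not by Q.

cdc

LTS(P): 12 reachable states
  s0 = c.(0 | 0 + d.0 + d.c.0 + b.b.0 | a.d.0) has moves =c=> s1
  s1 = 0 | 0 + d.0 + d.c.0 + b.b.0 | a.d.0 has moves =a=> s2, =b=> s3, =d=> s4, =d=> s5
  s2 = b.b.0 | d.0 has moves =b=> s6, =d=> s7
  s3 = b.0 | a.d.0 has moves =a=> s6, =b=> s8
  s4 = 0 has moves (no moves)
  s5 = c.0 has moves =c=> s4
  s6 = b.0 | d.0 has moves =b=> s9, =d=> s10
  s7 = b.b.0 | 0 has moves =b=> s10
  s8 = 0 | a.d.0 has moves =a=> s9
  s9 = 0 | d.0 has moves =d=> s11
  s10 = b.0 | 0 has moves =b=> s11
  s11 = 0 | 0 has moves (no moves)
LTS(Q): 12 reachable states
  t0 = c.(0 | 0 + d.0 + c.c.0 + b.b.0 | a.d.0) has moves =c=> t1
  t1 = 0 | 0 + d.0 + c.c.0 + b.b.0 | a.d.0 has moves =a=> t2, =b=> t3, =c=> t4, =d=> t5
  t2 = b.b.0 | d.0 has moves =b=> t6, =d=> t7
  t3 = b.0 | a.d.0 has moves =a=> t6, =b=> t8
  t4 = c.0 has moves =c=> t5
  t5 = 0 has moves (no moves)
  t6 = b.0 | d.0 has moves =b=> t9, =d=> t10
  t7 = b.b.0 | 0 has moves =b=> t10
  t8 = 0 | a.d.0 has moves =a=> t9
  t9 = 0 | d.0 has moves =d=> t11
  t10 = b.0 | 0 has moves =b=> t11
  t11 = 0 | 0 has moves (no moves)
Executing cdc from P (initial set {s0}):
  after c @ step 1: {s1}
  after d @ step 2: {s4, s5}
  after c @ step 3: {s4}
  P completes σ.
Executing cdc from Q (initial set {t0}):
  after c @ step 1: {t1}
  after d @ step 2: {t5}
  after c @ step 3: no successor for Q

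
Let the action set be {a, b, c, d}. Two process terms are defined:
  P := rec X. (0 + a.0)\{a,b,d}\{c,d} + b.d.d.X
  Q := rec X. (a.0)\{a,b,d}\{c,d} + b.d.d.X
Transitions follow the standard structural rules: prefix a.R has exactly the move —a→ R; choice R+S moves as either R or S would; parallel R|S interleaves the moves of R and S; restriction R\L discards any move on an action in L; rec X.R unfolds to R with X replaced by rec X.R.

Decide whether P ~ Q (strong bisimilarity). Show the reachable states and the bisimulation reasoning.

P ~ Q

Reachable graph of P (3 states):
  p0 = rec X. (0 + a.0)\{a,b,d}\{c,d} + b.d.d.X has moves ··b··> p1
  p1 = d.d.(rec X. (0 + a.0)\{a,b,d}\{c,d} + b.d.d.X) has moves ··d··> p2
  p2 = d.(rec X. (0 + a.0)\{a,b,d}\{c,d} + b.d.d.X) has moves ··d··> p0
Reachable graph of Q (3 states):
  q0 = rec X. (a.0)\{a,b,d}\{c,d} + b.d.d.X has moves ··b··> q1
  q1 = d.d.(rec X. (a.0)\{a,b,d}\{c,d} + b.d.d.X) has moves ··d··> q2
  q2 = d.(rec X. (a.0)\{a,b,d}\{c,d} + b.d.d.X) has moves ··d··> q0
Coarsest stable partition (strong bisimilarity classes):
  B0 = {p0, q0}
  B1 = {p1, q1}
  B2 = {p2, q2}
p0 ∈ B0, q0 ∈ B0 → same block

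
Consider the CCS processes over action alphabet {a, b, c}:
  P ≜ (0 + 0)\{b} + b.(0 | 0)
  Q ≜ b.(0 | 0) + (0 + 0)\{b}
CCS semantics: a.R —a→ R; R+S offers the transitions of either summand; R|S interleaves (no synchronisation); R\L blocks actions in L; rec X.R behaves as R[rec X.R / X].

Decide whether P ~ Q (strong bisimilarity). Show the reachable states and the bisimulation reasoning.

P's transition system — 2 states:
  m0 = (0 + 0)\{b} + b.(0 | 0) | --b--▸ m1
  m1 = 0 | 0 | ∅
Q's transition system — 2 states:
  n0 = b.(0 | 0) + (0 + 0)\{b} | --b--▸ n1
  n1 = 0 | 0 | ∅
Bisimilarity quotient blocks:
  B0 = {m0, n0}
  B1 = {m1, n1}
m0 ∈ B0, n0 ∈ B0 → same block

YES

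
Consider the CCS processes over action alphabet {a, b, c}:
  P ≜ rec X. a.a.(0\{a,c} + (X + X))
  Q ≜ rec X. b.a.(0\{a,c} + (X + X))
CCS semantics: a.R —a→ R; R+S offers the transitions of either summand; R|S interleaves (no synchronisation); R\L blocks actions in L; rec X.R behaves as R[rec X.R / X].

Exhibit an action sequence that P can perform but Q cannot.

Reachable graph of P (3 states):
  m0 = rec X. a.a.(0\{a,c} + (X + X)) :: =a=> m1
  m1 = a.(0\{a,c} + ((rec X. a.a.(0\{a,c} + (X + X))) + (rec X. a.a.(0\{a,c} + (X + X))))) :: =a=> m2
  m2 = 0\{a,c} + ((rec X. a.a.(0\{a,c} + (X + X))) + (rec X. a.a.(0\{a,c} + (X + X)))) :: =a=> m1
Reachable graph of Q (3 states):
  n0 = rec X. b.a.(0\{a,c} + (X + X)) :: =b=> n1
  n1 = a.(0\{a,c} + ((rec X. b.a.(0\{a,c} + (X + X))) + (rec X. b.a.(0\{a,c} + (X + X))))) :: =a=> n2
  n2 = 0\{a,c} + ((rec X. b.a.(0\{a,c} + (X + X))) + (rec X. b.a.(0\{a,c} + (X + X)))) :: =b=> n1
Executing a from P (initial set {m0}):
  step 1 (a): {m1}
  ✓ P
Executing a from Q (initial set {n0}):
  step 1 (a): ∅ (Q stuck)

a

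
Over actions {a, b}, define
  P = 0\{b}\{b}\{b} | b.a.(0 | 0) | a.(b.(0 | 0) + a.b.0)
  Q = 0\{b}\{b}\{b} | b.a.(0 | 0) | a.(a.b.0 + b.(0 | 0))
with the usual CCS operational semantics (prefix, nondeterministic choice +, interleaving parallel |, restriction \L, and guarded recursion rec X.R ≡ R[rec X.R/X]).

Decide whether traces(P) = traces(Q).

Reachable graph of P (15 states):
  p0 = 0\{b}\{b}\{b} | b.a.(0 | 0) | a.(b.(0 | 0) + a.b.0) ⊢ —a→ p1, —b→ p2
  p1 = 0\{b}\{b}\{b} | b.a.(0 | 0) | (b.(0 | 0) + a.b.0) ⊢ —a→ p3, —b→ p4, —b→ p5
  p2 = 0\{b}\{b}\{b} | a.(0 | 0) | a.(b.(0 | 0) + a.b.0) ⊢ —a→ p4, —a→ p6
  p3 = 0\{b}\{b}\{b} | b.a.(0 | 0) | b.0 ⊢ —b→ p7, —b→ p8
  p4 = 0\{b}\{b}\{b} | a.(0 | 0) | (b.(0 | 0) + a.b.0) ⊢ —a→ p7, —a→ p9, —b→ p10
  p5 = 0\{b}\{b}\{b} | b.a.(0 | 0) | (0 | 0) ⊢ —b→ p10
  p6 = 0\{b}\{b}\{b} | (0 | 0) | a.(b.(0 | 0) + a.b.0) ⊢ —a→ p9
  p7 = 0\{b}\{b}\{b} | a.(0 | 0) | b.0 ⊢ —a→ p11, —b→ p12
  p8 = 0\{b}\{b}\{b} | b.a.(0 | 0) | 0 ⊢ —b→ p12
  p9 = 0\{b}\{b}\{b} | (0 | 0) | (b.(0 | 0) + a.b.0) ⊢ —a→ p11, —b→ p13
  p10 = 0\{b}\{b}\{b} | a.(0 | 0) | (0 | 0) ⊢ —a→ p13
  p11 = 0\{b}\{b}\{b} | (0 | 0) | b.0 ⊢ —b→ p14
  p12 = 0\{b}\{b}\{b} | a.(0 | 0) | 0 ⊢ —a→ p14
  p13 = 0\{b}\{b}\{b} | (0 | 0) | (0 | 0) ⊢ ·
  p14 = 0\{b}\{b}\{b} | (0 | 0) | 0 ⊢ ·
Reachable graph of Q (15 states):
  q0 = 0\{b}\{b}\{b} | b.a.(0 | 0) | a.(a.b.0 + b.(0 | 0)) ⊢ —a→ q1, —b→ q2
  q1 = 0\{b}\{b}\{b} | b.a.(0 | 0) | (a.b.0 + b.(0 | 0)) ⊢ —a→ q3, —b→ q4, —b→ q5
  q2 = 0\{b}\{b}\{b} | a.(0 | 0) | a.(a.b.0 + b.(0 | 0)) ⊢ —a→ q4, —a→ q6
  q3 = 0\{b}\{b}\{b} | b.a.(0 | 0) | b.0 ⊢ —b→ q7, —b→ q8
  q4 = 0\{b}\{b}\{b} | a.(0 | 0) | (a.b.0 + b.(0 | 0)) ⊢ —a→ q7, —a→ q9, —b→ q10
  q5 = 0\{b}\{b}\{b} | b.a.(0 | 0) | (0 | 0) ⊢ —b→ q10
  q6 = 0\{b}\{b}\{b} | (0 | 0) | a.(a.b.0 + b.(0 | 0)) ⊢ —a→ q9
  q7 = 0\{b}\{b}\{b} | a.(0 | 0) | b.0 ⊢ —a→ q11, —b→ q12
  q8 = 0\{b}\{b}\{b} | b.a.(0 | 0) | 0 ⊢ —b→ q12
  q9 = 0\{b}\{b}\{b} | (0 | 0) | (a.b.0 + b.(0 | 0)) ⊢ —a→ q11, —b→ q13
  q10 = 0\{b}\{b}\{b} | a.(0 | 0) | (0 | 0) ⊢ —a→ q13
  q11 = 0\{b}\{b}\{b} | (0 | 0) | b.0 ⊢ —b→ q14
  q12 = 0\{b}\{b}\{b} | a.(0 | 0) | 0 ⊢ —a→ q14
  q13 = 0\{b}\{b}\{b} | (0 | 0) | (0 | 0) ⊢ ·
  q14 = 0\{b}\{b}\{b} | (0 | 0) | 0 ⊢ ·
Coarsest stable partition (strong bisimilarity classes):
  B0 = {p0, q0}
  B1 = {p1, q1}
  B2 = {p3, q3}
  B3 = {p7, q7}
  B4 = {p10, p12, q10, q12}
  B5 = {p13, p14, q13, q14}
  B6 = {p11, q11}
  B7 = {p5, p8, q5, q8}
  B8 = {p4, q4}
  B9 = {p9, q9}
  B10 = {p2, q2}
  B11 = {p6, q6}
p0 ∈ B0, q0 ∈ B0 → same block
Bisimilar ⇒ trace-equivalent.

traces(P) = traces(Q)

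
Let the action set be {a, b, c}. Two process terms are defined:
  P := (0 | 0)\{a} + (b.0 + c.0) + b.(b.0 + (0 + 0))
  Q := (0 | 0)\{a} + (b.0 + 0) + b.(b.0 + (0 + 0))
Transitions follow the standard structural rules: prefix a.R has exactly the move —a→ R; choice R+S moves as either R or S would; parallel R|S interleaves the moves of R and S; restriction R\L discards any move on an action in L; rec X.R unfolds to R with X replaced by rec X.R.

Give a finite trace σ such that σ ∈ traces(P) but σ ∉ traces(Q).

c

P's transition system — 3 states:
  m0 = (0 | 0)\{a} + (b.0 + c.0) + b.(b.0 + (0 + 0)) ⊢ -b-> m1, -b-> m2, -c-> m1
  m1 = 0 ⊢ ·
  m2 = b.0 + (0 + 0) ⊢ -b-> m1
Q's transition system — 3 states:
  n0 = (0 | 0)\{a} + (b.0 + 0) + b.(b.0 + (0 + 0)) ⊢ -b-> n1, -b-> n2
  n1 = 0 ⊢ ·
  n2 = b.0 + (0 + 0) ⊢ -b-> n1
Run σ = ⟨c⟩ on P: start {m0}
  [1] c ⇒ {m1}
  — P admits the full trace.
Run σ = ⟨c⟩ on Q: start {n0}
  [1] c ⇒ no successor for Q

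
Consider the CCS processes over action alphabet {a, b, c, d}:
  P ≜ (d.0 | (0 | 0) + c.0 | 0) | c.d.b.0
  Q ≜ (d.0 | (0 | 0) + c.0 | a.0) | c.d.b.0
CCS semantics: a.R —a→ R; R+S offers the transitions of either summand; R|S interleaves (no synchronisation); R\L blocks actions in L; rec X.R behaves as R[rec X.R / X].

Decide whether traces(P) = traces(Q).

LTS(P): 12 reachable states
  s0 = (d.0 | (0 | 0) + c.0 | 0) | c.d.b.0 → ··c··> s1, ··c··> s2, ··d··> s3
  s1 = (d.0 | (0 | 0) + c.0 | 0) | d.b.0 → ··c··> s4, ··d··> s5, ··d··> s6
  s2 = 0 | 0 | c.d.b.0 → ··c··> s4
  s3 = 0 | (0 | 0) | c.d.b.0 → ··c··> s6
  s4 = 0 | 0 | d.b.0 → ··d··> s7
  s5 = (d.0 | (0 | 0) + c.0 | 0) | b.0 → ··b··> s8, ··c··> s7, ··d··> s9
  s6 = 0 | (0 | 0) | d.b.0 → ··d··> s9
  s7 = 0 | 0 | b.0 → ··b··> s10
  s8 = (d.0 | (0 | 0) + c.0 | 0) | 0 → ··c··> s10, ··d··> s11
  s9 = 0 | (0 | 0) | b.0 → ··b··> s11
  s10 = 0 | 0 | 0 → ∅
  s11 = 0 | (0 | 0) | 0 → ∅
LTS(Q): 20 reachable states
  t0 = (d.0 | (0 | 0) + c.0 | a.0) | c.d.b.0 → ··a··> t1, ··c··> t2, ··c··> t3, ··d··> t4
  t1 = c.0 | 0 | c.d.b.0 → ··c··> t5, ··c··> t6
  t2 = (d.0 | (0 | 0) + c.0 | a.0) | d.b.0 → ··a··> t6, ··c··> t7, ··d··> t8, ··d··> t9
  t3 = 0 | a.0 | c.d.b.0 → ··a··> t5, ··c··> t7
  t4 = 0 | (0 | 0) | c.d.b.0 → ··c··> t9
  t5 = 0 | 0 | c.d.b.0 → ··c··> t10
  t6 = c.0 | 0 | d.b.0 → ··c··> t10, ··d··> t11
  t7 = 0 | a.0 | d.b.0 → ··a··> t10, ··d··> t12
  t8 = (d.0 | (0 | 0) + c.0 | a.0) | b.0 → ··a··> t11, ··b··> t13, ··c··> t12, ··d··> t14
  t9 = 0 | (0 | 0) | d.b.0 → ··d··> t14
  t10 = 0 | 0 | d.b.0 → ··d··> t15
  t11 = c.0 | 0 | b.0 → ··b··> t16, ··c··> t15
  t12 = 0 | a.0 | b.0 → ··a··> t15, ··b··> t17
  t13 = (d.0 | (0 | 0) + c.0 | a.0) | 0 → ··a··> t16, ··c··> t17, ··d··> t18
  t14 = 0 | (0 | 0) | b.0 → ··b··> t18
  t15 = 0 | 0 | b.0 → ··b··> t19
  t16 = c.0 | 0 | 0 → ··c··> t19
  t17 = 0 | a.0 | 0 → ··a··> t19
  t18 = 0 | (0 | 0) | 0 → ∅
  t19 = 0 | 0 | 0 → ∅
Run σ = ⟨a⟩ on Q: start {t0}
  step 1 (a): {t1}
  ✓ Q
Run σ = ⟨a⟩ on P: start {s0}
  step 1 (a): no successor for P

NO — witness ⟨a⟩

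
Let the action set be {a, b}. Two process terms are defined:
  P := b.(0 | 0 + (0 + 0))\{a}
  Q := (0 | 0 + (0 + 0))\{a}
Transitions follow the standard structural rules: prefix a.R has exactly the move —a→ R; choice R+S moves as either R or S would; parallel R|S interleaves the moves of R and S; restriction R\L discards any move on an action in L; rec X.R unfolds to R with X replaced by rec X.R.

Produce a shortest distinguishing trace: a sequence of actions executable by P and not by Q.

b

P's transition system — 2 states:
  m0 = b.(0 | 0 + (0 + 0))\{a} :: --b--▸ m1
  m1 = (0 | 0 + (0 + 0))\{a} :: ∅
Q's transition system — 1 states:
  n0 = (0 | 0 + (0 + 0))\{a} :: ∅
Run σ = ⟨b⟩ on P: start {m0}
  after b @ step 1: {m1}
  P completes σ.
Run σ = ⟨b⟩ on Q: start {n0}
  after b @ step 1: ∅  — Q cannot continue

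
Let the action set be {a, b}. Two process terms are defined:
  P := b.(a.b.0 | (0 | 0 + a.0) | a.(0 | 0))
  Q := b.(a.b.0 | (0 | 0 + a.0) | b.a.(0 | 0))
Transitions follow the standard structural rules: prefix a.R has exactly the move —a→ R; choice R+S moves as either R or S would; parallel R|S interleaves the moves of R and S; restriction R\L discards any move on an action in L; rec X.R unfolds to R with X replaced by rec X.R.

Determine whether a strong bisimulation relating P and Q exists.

NO

P's transition system — 13 states:
  m0 = b.(a.b.0 | (0 | 0 + a.0) | a.(0 | 0)) has moves =b=> m1
  m1 = a.b.0 | (0 | 0 + a.0) | a.(0 | 0) has moves =a=> m2, =a=> m3, =a=> m4
  m2 = a.b.0 | (0 | 0 + a.0) | (0 | 0) has moves =a=> m5, =a=> m6
  m3 = a.b.0 | 0 | a.(0 | 0) has moves =a=> m5, =a=> m7
  m4 = b.0 | (0 | 0 + a.0) | a.(0 | 0) has moves =a=> m6, =a=> m7, =b=> m8
  m5 = a.b.0 | 0 | (0 | 0) has moves =a=> m9
  m6 = b.0 | (0 | 0 + a.0) | (0 | 0) has moves =a=> m9, =b=> m10
  m7 = b.0 | 0 | a.(0 | 0) has moves =a=> m9, =b=> m11
  m8 = 0 | (0 | 0 + a.0) | a.(0 | 0) has moves =a=> m10, =a=> m11
  m9 = b.0 | 0 | (0 | 0) has moves =b=> m12
  m10 = 0 | (0 | 0 + a.0) | (0 | 0) has moves =a=> m12
  m11 = 0 | 0 | a.(0 | 0) has moves =a=> m12
  m12 = 0 | 0 | (0 | 0) has moves stopped
Q's transition system — 19 states:
  n0 = b.(a.b.0 | (0 | 0 + a.0) | b.a.(0 | 0)) has moves =b=> n1
  n1 = a.b.0 | (0 | 0 + a.0) | b.a.(0 | 0) has moves =a=> n2, =a=> n3, =b=> n4
  n2 = a.b.0 | 0 | b.a.(0 | 0) has moves =a=> n5, =b=> n6
  n3 = b.0 | (0 | 0 + a.0) | b.a.(0 | 0) has moves =a=> n5, =b=> n7, =b=> n8
  n4 = a.b.0 | (0 | 0 + a.0) | a.(0 | 0) has moves =a=> n6, =a=> n8, =a=> n9
  n5 = b.0 | 0 | b.a.(0 | 0) has moves =b=> n10, =b=> n11
  n6 = a.b.0 | 0 | a.(0 | 0) has moves =a=> n11, =a=> n12
  n7 = 0 | (0 | 0 + a.0) | b.a.(0 | 0) has moves =a=> n10, =b=> n13
  n8 = b.0 | (0 | 0 + a.0) | a.(0 | 0) has moves =a=> n11, =a=> n14, =b=> n13
  n9 = a.b.0 | (0 | 0 + a.0) | (0 | 0) has moves =a=> n12, =a=> n14
  n10 = 0 | 0 | b.a.(0 | 0) has moves =b=> n15
  n11 = b.0 | 0 | a.(0 | 0) has moves =a=> n16, =b=> n15
  n12 = a.b.0 | 0 | (0 | 0) has moves =a=> n16
  n13 = 0 | (0 | 0 + a.0) | a.(0 | 0) has moves =a=> n15, =a=> n17
  n14 = b.0 | (0 | 0 + a.0) | (0 | 0) has moves =a=> n16, =b=> n17
  n15 = 0 | 0 | a.(0 | 0) has moves =a=> n18
  n16 = b.0 | 0 | (0 | 0) has moves =b=> n18
  n17 = 0 | (0 | 0 + a.0) | (0 | 0) has moves =a=> n18
  n18 = 0 | 0 | (0 | 0) has moves stopped
Bisimilarity quotient blocks:
  B0 = {m0}
  B1 = {m1, n4}
  B2 = {m2, m3, n6, n9}
  B3 = {m6, m7, n11, n14}
  B4 = {m9, n16}
  B5 = {m12, n18}
  B6 = {m10, m11, n15, n17}
  B7 = {m5, n12}
  B8 = {m4, n8}
  B9 = {m8, n13}
  B10 = {n0}
  B11 = {n1}
  B12 = {n2}
  B13 = {n5}
  B14 = {n10}
  B15 = {n3}
  B16 = {n7}
m0 ∈ B0, n0 ∈ B10 → different blocks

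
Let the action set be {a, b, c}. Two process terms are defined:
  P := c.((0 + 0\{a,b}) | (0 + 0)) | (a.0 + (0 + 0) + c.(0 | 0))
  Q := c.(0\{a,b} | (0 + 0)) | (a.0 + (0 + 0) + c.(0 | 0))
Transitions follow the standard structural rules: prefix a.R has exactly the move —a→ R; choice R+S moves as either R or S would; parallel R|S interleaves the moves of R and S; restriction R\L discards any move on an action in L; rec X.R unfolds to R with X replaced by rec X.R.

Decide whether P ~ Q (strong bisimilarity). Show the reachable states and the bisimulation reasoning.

Reachable graph of P (6 states):
  u0 = c.((0 + 0\{a,b}) | (0 + 0)) | (a.0 + (0 + 0) + c.(0 | 0)) has moves --a--▸ u1, --c--▸ u2, --c--▸ u3
  u1 = c.((0 + 0\{a,b}) | (0 + 0)) | 0 has moves --c--▸ u4
  u2 = (0 + 0\{a,b}) | (0 + 0) | (a.0 + (0 + 0) + c.(0 | 0)) has moves --a--▸ u4, --c--▸ u5
  u3 = c.((0 + 0\{a,b}) | (0 + 0)) | (0 | 0) has moves --c--▸ u5
  u4 = (0 + 0\{a,b}) | (0 + 0) | 0 has moves ∅
  u5 = (0 + 0\{a,b}) | (0 + 0) | (0 | 0) has moves ∅
Reachable graph of Q (6 states):
  v0 = c.(0\{a,b} | (0 + 0)) | (a.0 + (0 + 0) + c.(0 | 0)) has moves --a--▸ v1, --c--▸ v2, --c--▸ v3
  v1 = c.(0\{a,b} | (0 + 0)) | 0 has moves --c--▸ v4
  v2 = 0\{a,b} | (0 + 0) | (a.0 + (0 + 0) + c.(0 | 0)) has moves --a--▸ v4, --c--▸ v5
  v3 = c.(0\{a,b} | (0 + 0)) | (0 | 0) has moves --c--▸ v5
  v4 = 0\{a,b} | (0 + 0) | 0 has moves ∅
  v5 = 0\{a,b} | (0 + 0) | (0 | 0) has moves ∅
Bisimilarity quotient blocks:
  B0 = {u0, v0}
  B1 = {u2, v2}
  B2 = {u4, u5, v4, v5}
  B3 = {u1, u3, v1, v3}
u0 ∈ B0, v0 ∈ B0 → same block

bisimilar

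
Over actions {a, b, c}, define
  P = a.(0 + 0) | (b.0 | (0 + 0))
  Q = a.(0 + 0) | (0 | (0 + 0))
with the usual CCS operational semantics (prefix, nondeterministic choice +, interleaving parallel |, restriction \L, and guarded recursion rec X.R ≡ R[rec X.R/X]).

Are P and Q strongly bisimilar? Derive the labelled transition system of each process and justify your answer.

P ≁ Q

Reachable graph of P (4 states):
  m0 = a.(0 + 0) | (b.0 | (0 + 0)) → =a=> m1, =b=> m2
  m1 = (0 + 0) | (b.0 | (0 + 0)) → =b=> m3
  m2 = a.(0 + 0) | (0 | (0 + 0)) → =a=> m3
  m3 = (0 + 0) | (0 | (0 + 0)) → ∅
Reachable graph of Q (2 states):
  n0 = a.(0 + 0) | (0 | (0 + 0)) → =a=> n1
  n1 = (0 + 0) | (0 | (0 + 0)) → ∅
Bisimilarity quotient blocks:
  B0 = {m0}
  B1 = {m1}
  B2 = {m3, n1}
  B3 = {m2, n0}
m0 ∈ B0, n0 ∈ B3 → different blocks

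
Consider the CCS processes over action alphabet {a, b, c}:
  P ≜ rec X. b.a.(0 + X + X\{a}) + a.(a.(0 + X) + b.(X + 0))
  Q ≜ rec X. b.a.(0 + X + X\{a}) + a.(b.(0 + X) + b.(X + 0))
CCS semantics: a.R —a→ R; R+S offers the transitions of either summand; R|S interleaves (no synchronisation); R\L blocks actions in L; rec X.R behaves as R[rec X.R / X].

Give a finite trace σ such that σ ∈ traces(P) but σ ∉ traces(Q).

aa

LTS(P): 7 reachable states
  m0 = rec X. b.a.(0 + X + X\{a}) + a.(a.(0 + X) + b.(X + 0)) has moves --a--▸ m1, --b--▸ m2
  m1 = a.(0 + (rec X. b.a.(0 + X + X\{a}) + a.(a.(0 + X) + b.(X + 0)))) + b.((rec X. b.a.(0 + X + X\{a}) + a.(a.(0 + X) + b.(X + 0))) + 0) has moves --a--▸ m3, --b--▸ m4
  m2 = a.(0 + (rec X. b.a.(0 + X + X\{a}) + a.(a.(0 + X) + b.(X + 0))) + (rec X. b.a.(0 + X + X\{a}) + a.(a.(0 + X) + b.(X + 0)))\{a}) has moves --a--▸ m5
  m3 = 0 + (rec X. b.a.(0 + X + X\{a}) + a.(a.(0 + X) + b.(X + 0))) has moves --a--▸ m1, --b--▸ m2
  m4 = (rec X. b.a.(0 + X + X\{a}) + a.(a.(0 + X) + b.(X + 0))) + 0 has moves --a--▸ m1, --b--▸ m2
  m5 = 0 + (rec X. b.a.(0 + X + X\{a}) + a.(a.(0 + X) + b.(X + 0))) + (rec X. b.a.(0 + X + X\{a}) + a.(a.(0 + X) + b.(X + 0)))\{a} has moves --a--▸ m1, --b--▸ m2, --b--▸ m6
  m6 = (a.(0 + (rec X. b.a.(0 + X + X\{a}) + a.(a.(0 + X) + b.(X + 0))) + (rec X. b.a.(0 + X + X\{a}) + a.(a.(0 + X) + b.(X + 0)))\{a}))\{a} has moves ·
LTS(Q): 7 reachable states
  n0 = rec X. b.a.(0 + X + X\{a}) + a.(b.(0 + X) + b.(X + 0)) has moves --a--▸ n1, --b--▸ n2
  n1 = b.(0 + (rec X. b.a.(0 + X + X\{a}) + a.(b.(0 + X) + b.(X + 0)))) + b.((rec X. b.a.(0 + X + X\{a}) + a.(b.(0 + X) + b.(X + 0))) + 0) has moves --b--▸ n3, --b--▸ n4
  n2 = a.(0 + (rec X. b.a.(0 + X + X\{a}) + a.(b.(0 + X) + b.(X + 0))) + (rec X. b.a.(0 + X + X\{a}) + a.(b.(0 + X) + b.(X + 0)))\{a}) has moves --a--▸ n5
  n3 = (rec X. b.a.(0 + X + X\{a}) + a.(b.(0 + X) + b.(X + 0))) + 0 has moves --a--▸ n1, --b--▸ n2
  n4 = 0 + (rec X. b.a.(0 + X + X\{a}) + a.(b.(0 + X) + b.(X + 0))) has moves --a--▸ n1, --b--▸ n2
  n5 = 0 + (rec X. b.a.(0 + X + X\{a}) + a.(b.(0 + X) + b.(X + 0))) + (rec X. b.a.(0 + X + X\{a}) + a.(b.(0 + X) + b.(X + 0)))\{a} has moves --a--▸ n1, --b--▸ n2, --b--▸ n6
  n6 = (a.(0 + (rec X. b.a.(0 + X + X\{a}) + a.(b.(0 + X) + b.(X + 0))) + (rec X. b.a.(0 + X + X\{a}) + a.(b.(0 + X) + b.(X + 0)))\{a}))\{a} has moves ·
Trace ⟨aa⟩ through P, begin at {m0}:
  step 1 (a): {m1}
  step 2 (a): {m3}
  P completes σ.
Trace ⟨aa⟩ through Q, begin at {n0}:
  step 1 (a): {n1}
  step 2 (a): ∅ (Q stuck)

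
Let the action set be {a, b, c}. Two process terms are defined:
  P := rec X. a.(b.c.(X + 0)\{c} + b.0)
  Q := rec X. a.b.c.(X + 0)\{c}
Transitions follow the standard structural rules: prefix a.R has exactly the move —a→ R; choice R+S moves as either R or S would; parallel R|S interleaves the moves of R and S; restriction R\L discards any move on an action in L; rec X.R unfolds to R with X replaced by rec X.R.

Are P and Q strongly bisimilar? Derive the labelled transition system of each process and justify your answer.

P ≁ Q

LTS(P): 8 reachable states
  m0 = rec X. a.(b.c.(X + 0)\{c} + b.0) | --a--▸ m1
  m1 = b.c.((rec X. a.(b.c.(X + 0)\{c} + b.0)) + 0)\{c} + b.0 | --b--▸ m2, --b--▸ m3
  m2 = 0 | deadlocked
  m3 = c.((rec X. a.(b.c.(X + 0)\{c} + b.0)) + 0)\{c} | --c--▸ m4
  m4 = ((rec X. a.(b.c.(X + 0)\{c} + b.0)) + 0)\{c} | --a--▸ m5
  m5 = (b.c.((rec X. a.(b.c.(X + 0)\{c} + b.0)) + 0)\{c} + b.0)\{c} | --b--▸ m6, --b--▸ m7
  m6 = (c.((rec X. a.(b.c.(X + 0)\{c} + b.0)) + 0)\{c})\{c} | deadlocked
  m7 = 0\{c} | deadlocked
LTS(Q): 6 reachable states
  n0 = rec X. a.b.c.(X + 0)\{c} | --a--▸ n1
  n1 = b.c.((rec X. a.b.c.(X + 0)\{c}) + 0)\{c} | --b--▸ n2
  n2 = c.((rec X. a.b.c.(X + 0)\{c}) + 0)\{c} | --c--▸ n3
  n3 = ((rec X. a.b.c.(X + 0)\{c}) + 0)\{c} | --a--▸ n4
  n4 = (b.c.((rec X. a.b.c.(X + 0)\{c}) + 0)\{c})\{c} | --b--▸ n5
  n5 = (c.((rec X. a.b.c.(X + 0)\{c}) + 0)\{c})\{c} | deadlocked
Partition-refinement fixed point:
  B0 = {m0}
  B1 = {m1}
  B2 = {m2, m6, m7, n5}
  B3 = {m3, n2}
  B4 = {m4, n3}
  B5 = {m5, n4}
  B6 = {n0}
  B7 = {n1}
m0 ∈ B0, n0 ∈ B6 → different blocks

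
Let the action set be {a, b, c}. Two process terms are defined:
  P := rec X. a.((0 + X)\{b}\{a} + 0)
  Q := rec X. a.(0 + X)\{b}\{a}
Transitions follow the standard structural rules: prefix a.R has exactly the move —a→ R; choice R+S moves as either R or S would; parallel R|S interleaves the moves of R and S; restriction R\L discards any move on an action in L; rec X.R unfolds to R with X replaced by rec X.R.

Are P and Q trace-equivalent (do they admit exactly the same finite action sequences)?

P's transition system — 2 states:
  m0 = rec X. a.((0 + X)\{b}\{a} + 0) → -a-> m1
  m1 = (0 + (rec X. a.((0 + X)\{b}\{a} + 0)))\{b}\{a} + 0 → deadlocked
Q's transition system — 2 states:
  n0 = rec X. a.(0 + X)\{b}\{a} → -a-> n1
  n1 = (0 + (rec X. a.(0 + X)\{b}\{a}))\{b}\{a} → deadlocked
Bisimilarity quotient blocks:
  B0 = {m0, n0}
  B1 = {m1, n1}
m0 ∈ B0, n0 ∈ B0 → same block
Bisimilar ⇒ trace-equivalent.

trace-equivalent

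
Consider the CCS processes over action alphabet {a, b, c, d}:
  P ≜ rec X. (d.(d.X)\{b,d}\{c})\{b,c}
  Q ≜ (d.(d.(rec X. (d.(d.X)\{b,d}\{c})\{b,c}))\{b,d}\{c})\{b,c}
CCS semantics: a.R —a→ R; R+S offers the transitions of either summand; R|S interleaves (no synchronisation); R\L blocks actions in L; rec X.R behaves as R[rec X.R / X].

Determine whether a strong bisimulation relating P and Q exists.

Reachable graph of P (2 states):
  u0 = rec X. (d.(d.X)\{b,d}\{c})\{b,c} :: --d--▸ u1
  u1 = (d.(rec X. (d.(d.X)\{b,d}\{c})\{b,c}))\{b,d}\{c}\{b,c} :: stopped
Reachable graph of Q (2 states):
  v0 = (d.(d.(rec X. (d.(d.X)\{b,d}\{c})\{b,c}))\{b,d}\{c})\{b,c} :: --d--▸ v1
  v1 = (d.(rec X. (d.(d.X)\{b,d}\{c})\{b,c}))\{b,d}\{c}\{b,c} :: stopped
Partition-refinement fixed point:
  B0 = {u0, v0}
  B1 = {u1, v1}
u0 ∈ B0, v0 ∈ B0 → same block

YES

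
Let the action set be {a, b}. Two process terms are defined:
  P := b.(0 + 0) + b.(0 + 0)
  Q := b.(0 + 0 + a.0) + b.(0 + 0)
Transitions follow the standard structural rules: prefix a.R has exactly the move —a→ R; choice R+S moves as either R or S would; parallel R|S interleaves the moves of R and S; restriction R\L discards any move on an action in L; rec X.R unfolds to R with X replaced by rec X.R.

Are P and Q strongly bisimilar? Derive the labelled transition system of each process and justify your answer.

LTS(P): 2 reachable states
  u0 = b.(0 + 0) + b.(0 + 0) has moves --b--▸ u1
  u1 = 0 + 0 has moves ·
LTS(Q): 4 reachable states
  v0 = b.(0 + 0 + a.0) + b.(0 + 0) has moves --b--▸ v1, --b--▸ v2
  v1 = 0 + 0 has moves ·
  v2 = 0 + 0 + a.0 has moves --a--▸ v3
  v3 = 0 has moves ·
Partition-refinement fixed point:
  B0 = {u0}
  B1 = {u1, v1, v3}
  B2 = {v0}
  B3 = {v2}
u0 ∈ B0, v0 ∈ B2 → different blocks

not bisimilar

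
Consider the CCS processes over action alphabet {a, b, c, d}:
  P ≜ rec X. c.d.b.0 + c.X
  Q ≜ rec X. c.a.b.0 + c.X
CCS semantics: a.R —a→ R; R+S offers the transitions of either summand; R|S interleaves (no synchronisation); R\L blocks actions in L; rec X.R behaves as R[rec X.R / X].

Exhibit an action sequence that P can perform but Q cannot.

LTS(P): 4 reachable states
  m0 = rec X. c.d.b.0 + c.X | -c-> m0, -c-> m1
  m1 = d.b.0 | -d-> m2
  m2 = b.0 | -b-> m3
  m3 = 0 | stopped
LTS(Q): 4 reachable states
  n0 = rec X. c.a.b.0 + c.X | -c-> n0, -c-> n1
  n1 = a.b.0 | -a-> n2
  n2 = b.0 | -b-> n3
  n3 = 0 | stopped
Run σ = ⟨cd⟩ on P: start {m0}
  after c @ step 1: {m0, m1}
  after d @ step 2: {m2}
  — P admits the full trace.
Run σ = ⟨cd⟩ on Q: start {n0}
  after c @ step 1: {n0, n1}
  after d @ step 2: ∅ (Q stuck)

cd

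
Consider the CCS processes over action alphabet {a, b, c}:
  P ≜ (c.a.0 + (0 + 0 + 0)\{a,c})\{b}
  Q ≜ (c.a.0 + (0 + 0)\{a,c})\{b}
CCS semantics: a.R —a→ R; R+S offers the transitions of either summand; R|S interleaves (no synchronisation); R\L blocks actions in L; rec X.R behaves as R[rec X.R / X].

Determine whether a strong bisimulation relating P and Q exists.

Reachable graph of P (3 states):
  p0 = (c.a.0 + (0 + 0 + 0)\{a,c})\{b} → ··c··> p1
  p1 = (a.0)\{b} → ··a··> p2
  p2 = 0\{b} → (no moves)
Reachable graph of Q (3 states):
  q0 = (c.a.0 + (0 + 0)\{a,c})\{b} → ··c··> q1
  q1 = (a.0)\{b} → ··a··> q2
  q2 = 0\{b} → (no moves)
Partition-refinement fixed point:
  B0 = {p0, q0}
  B1 = {p1, q1}
  B2 = {p2, q2}
p0 ∈ B0, q0 ∈ B0 → same block

P ~ Q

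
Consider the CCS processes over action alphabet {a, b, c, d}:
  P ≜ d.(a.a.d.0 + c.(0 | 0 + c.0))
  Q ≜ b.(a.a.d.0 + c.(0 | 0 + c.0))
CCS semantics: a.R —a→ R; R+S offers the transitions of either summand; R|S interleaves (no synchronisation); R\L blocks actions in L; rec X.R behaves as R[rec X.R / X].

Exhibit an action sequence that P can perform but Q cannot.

Reachable graph of P (6 states):
  s0 = d.(a.a.d.0 + c.(0 | 0 + c.0)) ⊢ =d=> s1
  s1 = a.a.d.0 + c.(0 | 0 + c.0) ⊢ =a=> s2, =c=> s3
  s2 = a.d.0 ⊢ =a=> s4
  s3 = 0 | 0 + c.0 ⊢ =c=> s5
  s4 = d.0 ⊢ =d=> s5
  s5 = 0 ⊢ (no moves)
Reachable graph of Q (6 states):
  t0 = b.(a.a.d.0 + c.(0 | 0 + c.0)) ⊢ =b=> t1
  t1 = a.a.d.0 + c.(0 | 0 + c.0) ⊢ =a=> t2, =c=> t3
  t2 = a.d.0 ⊢ =a=> t4
  t3 = 0 | 0 + c.0 ⊢ =c=> t5
  t4 = d.0 ⊢ =d=> t5
  t5 = 0 ⊢ (no moves)
Run σ = ⟨d⟩ on P: start {s0}
  step 1 (d): {s1}
  ✓ P
Run σ = ⟨d⟩ on Q: start {t0}
  step 1 (d): ∅ (Q stuck)

d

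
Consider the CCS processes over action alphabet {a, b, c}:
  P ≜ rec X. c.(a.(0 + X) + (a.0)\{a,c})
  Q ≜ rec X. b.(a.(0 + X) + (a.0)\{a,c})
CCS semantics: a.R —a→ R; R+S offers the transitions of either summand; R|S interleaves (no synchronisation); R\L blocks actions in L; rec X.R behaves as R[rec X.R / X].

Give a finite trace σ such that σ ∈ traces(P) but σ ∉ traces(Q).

Reachable graph of P (3 states):
  m0 = rec X. c.(a.(0 + X) + (a.0)\{a,c}) :: —c→ m1
  m1 = a.(0 + (rec X. c.(a.(0 + X) + (a.0)\{a,c}))) + (a.0)\{a,c} :: —a→ m2
  m2 = 0 + (rec X. c.(a.(0 + X) + (a.0)\{a,c})) :: —c→ m1
Reachable graph of Q (3 states):
  n0 = rec X. b.(a.(0 + X) + (a.0)\{a,c}) :: —b→ n1
  n1 = a.(0 + (rec X. b.(a.(0 + X) + (a.0)\{a,c}))) + (a.0)\{a,c} :: —a→ n2
  n2 = 0 + (rec X. b.(a.(0 + X) + (a.0)\{a,c})) :: —b→ n1
Executing c from P (initial set {m0}):
  [1] c ⇒ {m1}
  P completes σ.
Executing c from Q (initial set {n0}):
  [1] c ⇒ ∅ (Q stuck)

c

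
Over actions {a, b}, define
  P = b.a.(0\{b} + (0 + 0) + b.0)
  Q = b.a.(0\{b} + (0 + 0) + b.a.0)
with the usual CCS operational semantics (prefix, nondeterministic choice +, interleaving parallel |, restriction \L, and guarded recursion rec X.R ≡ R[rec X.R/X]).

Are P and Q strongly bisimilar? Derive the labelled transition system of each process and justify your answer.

NO

P's transition system — 4 states:
  m0 = b.a.(0\{b} + (0 + 0) + b.0) → =b=> m1
  m1 = a.(0\{b} + (0 + 0) + b.0) → =a=> m2
  m2 = 0\{b} + (0 + 0) + b.0 → =b=> m3
  m3 = 0 → ∅
Q's transition system — 5 states:
  n0 = b.a.(0\{b} + (0 + 0) + b.a.0) → =b=> n1
  n1 = a.(0\{b} + (0 + 0) + b.a.0) → =a=> n2
  n2 = 0\{b} + (0 + 0) + b.a.0 → =b=> n3
  n3 = a.0 → =a=> n4
  n4 = 0 → ∅
Partition-refinement fixed point:
  B0 = {m0}
  B1 = {m1}
  B2 = {m2}
  B3 = {m3, n4}
  B4 = {n0}
  B5 = {n1}
  B6 = {n2}
  B7 = {n3}
m0 ∈ B0, n0 ∈ B4 → different blocks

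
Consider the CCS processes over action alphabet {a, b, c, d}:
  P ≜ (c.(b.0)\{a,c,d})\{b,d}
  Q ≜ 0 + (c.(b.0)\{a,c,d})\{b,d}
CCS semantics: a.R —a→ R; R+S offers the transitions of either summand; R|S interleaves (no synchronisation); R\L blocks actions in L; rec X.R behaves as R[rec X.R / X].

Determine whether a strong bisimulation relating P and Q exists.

P's transition system — 2 states:
  m0 = (c.(b.0)\{a,c,d})\{b,d} → --c--▸ m1
  m1 = (b.0)\{a,c,d}\{b,d} → ∅
Q's transition system — 2 states:
  n0 = 0 + (c.(b.0)\{a,c,d})\{b,d} → --c--▸ n1
  n1 = (b.0)\{a,c,d}\{b,d} → ∅
Coarsest stable partition (strong bisimilarity classes):
  B0 = {m0, n0}
  B1 = {m1, n1}
m0 ∈ B0, n0 ∈ B0 → same block

YES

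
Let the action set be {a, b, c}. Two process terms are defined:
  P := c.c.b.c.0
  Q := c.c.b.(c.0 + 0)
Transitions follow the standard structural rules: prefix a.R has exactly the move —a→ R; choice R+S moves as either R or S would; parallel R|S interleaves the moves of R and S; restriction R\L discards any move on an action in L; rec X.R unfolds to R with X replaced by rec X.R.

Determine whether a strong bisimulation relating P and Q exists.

P ~ Q

Reachable graph of P (5 states):
  u0 = c.c.b.c.0 → —c→ u1
  u1 = c.b.c.0 → —c→ u2
  u2 = b.c.0 → —b→ u3
  u3 = c.0 → —c→ u4
  u4 = 0 → ·
Reachable graph of Q (5 states):
  v0 = c.c.b.(c.0 + 0) → —c→ v1
  v1 = c.b.(c.0 + 0) → —c→ v2
  v2 = b.(c.0 + 0) → —b→ v3
  v3 = c.0 + 0 → —c→ v4
  v4 = 0 → ·
Coarsest stable partition (strong bisimilarity classes):
  B0 = {u0, v0}
  B1 = {u1, v1}
  B2 = {u2, v2}
  B3 = {u3, v3}
  B4 = {u4, v4}
u0 ∈ B0, v0 ∈ B0 → same block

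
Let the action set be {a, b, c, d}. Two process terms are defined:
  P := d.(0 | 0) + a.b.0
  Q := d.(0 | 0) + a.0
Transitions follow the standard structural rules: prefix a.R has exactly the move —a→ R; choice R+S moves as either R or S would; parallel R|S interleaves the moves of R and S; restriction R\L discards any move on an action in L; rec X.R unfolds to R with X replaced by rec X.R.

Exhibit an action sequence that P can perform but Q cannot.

ab

LTS(P): 4 reachable states
  s0 = d.(0 | 0) + a.b.0 :: --a--▸ s1, --d--▸ s2
  s1 = b.0 :: --b--▸ s3
  s2 = 0 | 0 :: ∅
  s3 = 0 :: ∅
LTS(Q): 3 reachable states
  t0 = d.(0 | 0) + a.0 :: --a--▸ t1, --d--▸ t2
  t1 = 0 :: ∅
  t2 = 0 | 0 :: ∅
Executing ab from P (initial set {s0}):
  after a @ step 1: {s1}
  after b @ step 2: {s3}
  P completes σ.
Executing ab from Q (initial set {t0}):
  after a @ step 1: {t1}
  after b @ step 2: ∅  — Q cannot continue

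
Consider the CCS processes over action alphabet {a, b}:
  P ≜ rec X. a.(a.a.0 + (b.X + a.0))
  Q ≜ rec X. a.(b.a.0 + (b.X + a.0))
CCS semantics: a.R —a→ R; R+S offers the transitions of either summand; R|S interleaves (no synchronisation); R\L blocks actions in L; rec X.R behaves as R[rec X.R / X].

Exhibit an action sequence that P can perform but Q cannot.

aaa

P's transition system — 4 states:
  u0 = rec X. a.(a.a.0 + (b.X + a.0)) :: -a-> u1
  u1 = a.a.0 + (b.(rec X. a.(a.a.0 + (b.X + a.0))) + a.0) :: -a-> u2, -a-> u3, -b-> u0
  u2 = 0 :: ∅
  u3 = a.0 :: -a-> u2
Q's transition system — 4 states:
  v0 = rec X. a.(b.a.0 + (b.X + a.0)) :: -a-> v1
  v1 = b.a.0 + (b.(rec X. a.(b.a.0 + (b.X + a.0))) + a.0) :: -a-> v2, -b-> v0, -b-> v3
  v2 = 0 :: ∅
  v3 = a.0 :: -a-> v2
Trace ⟨aaa⟩ through P, begin at {u0}:
  [1] a ⇒ {u1}
  [2] a ⇒ {u2, u3}
  [3] a ⇒ {u2}
  P completes σ.
Trace ⟨aaa⟩ through Q, begin at {v0}:
  [1] a ⇒ {v1}
  [2] a ⇒ {v2}
  [3] a ⇒ no successor for Q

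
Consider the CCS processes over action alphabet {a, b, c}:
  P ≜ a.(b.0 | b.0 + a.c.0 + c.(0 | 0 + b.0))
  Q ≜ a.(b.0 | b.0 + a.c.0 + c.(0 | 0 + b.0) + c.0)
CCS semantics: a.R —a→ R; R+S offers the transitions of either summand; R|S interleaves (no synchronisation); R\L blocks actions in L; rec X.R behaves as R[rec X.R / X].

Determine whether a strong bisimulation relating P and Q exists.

P's transition system — 8 states:
  u0 = a.(b.0 | b.0 + a.c.0 + c.(0 | 0 + b.0)) :: -a-> u1
  u1 = b.0 | b.0 + a.c.0 + c.(0 | 0 + b.0) :: -a-> u2, -b-> u3, -b-> u4, -c-> u5
  u2 = c.0 :: -c-> u6
  u3 = 0 | b.0 :: -b-> u7
  u4 = b.0 | 0 :: -b-> u7
  u5 = 0 | 0 + b.0 :: -b-> u6
  u6 = 0 :: stopped
  u7 = 0 | 0 :: stopped
Q's transition system — 8 states:
  v0 = a.(b.0 | b.0 + a.c.0 + c.(0 | 0 + b.0) + c.0) :: -a-> v1
  v1 = b.0 | b.0 + a.c.0 + c.(0 | 0 + b.0) + c.0 :: -a-> v2, -b-> v3, -b-> v4, -c-> v5, -c-> v6
  v2 = c.0 :: -c-> v5
  v3 = 0 | b.0 :: -b-> v7
  v4 = b.0 | 0 :: -b-> v7
  v5 = 0 :: stopped
  v6 = 0 | 0 + b.0 :: -b-> v5
  v7 = 0 | 0 :: stopped
Bisimilarity quotient blocks:
  B0 = {u0}
  B1 = {u1}
  B2 = {u3, u4, u5, v3, v4, v6}
  B3 = {u6, u7, v5, v7}
  B4 = {u2, v2}
  B5 = {v0}
  B6 = {v1}
u0 ∈ B0, v0 ∈ B5 → different blocks

P ≁ Q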